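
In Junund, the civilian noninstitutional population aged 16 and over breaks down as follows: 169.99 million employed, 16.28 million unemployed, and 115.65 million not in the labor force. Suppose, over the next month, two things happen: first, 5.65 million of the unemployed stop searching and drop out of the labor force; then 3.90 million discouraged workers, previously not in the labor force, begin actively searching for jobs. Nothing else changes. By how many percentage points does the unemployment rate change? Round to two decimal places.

The unemployment rate changes by −0.87 percentage points.

Initially, labor force = 169.99 + 16.28 = 186.27 million, so u = 16.28/186.27 = 8.74%.
After the first change, unemployed and labor force both fall by 5.65 → E = 169.99, U = 10.63, labor force = 180.62 million.
After the second change, unemployed and labor force both rise by 3.90 → E = 169.99, U = 14.53, labor force = 184.52 million.
New unemployment rate = 14.53 / 184.52 = 7.87%.
Change = 7.87% − 8.74% = −0.87 percentage points.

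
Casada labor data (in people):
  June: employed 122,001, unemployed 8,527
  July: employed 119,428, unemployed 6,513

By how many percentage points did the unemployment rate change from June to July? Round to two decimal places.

The unemployment rate changed by −1.36 percentage points.

June: labor force = 122,001 + 8,527 = 130,528; u = 8,527/130,528 = 6.53%.
July: labor force = 119,428 + 6,513 = 125,941; u = 6,513/125,941 = 5.17%.
Change = 5.17% − 6.53% = −1.36 pp.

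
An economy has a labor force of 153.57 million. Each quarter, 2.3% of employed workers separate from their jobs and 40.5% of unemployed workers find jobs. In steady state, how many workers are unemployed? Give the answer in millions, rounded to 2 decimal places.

Steady-state unemployment rate u* = s/(s+f) = 2.3/(2.3+40.5) = 0.053738.
Unemployed = u* × labor force = 0.053738 × 153.57 ≈ 8.25 million.

About 8.25 million are unemployed in steady state.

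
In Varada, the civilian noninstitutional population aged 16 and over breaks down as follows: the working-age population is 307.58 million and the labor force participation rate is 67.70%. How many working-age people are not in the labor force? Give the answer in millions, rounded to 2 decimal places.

Share not in the labor force = 1 − 0.6770 = 0.3230.
Not in labor force = 0.3230 × 307.58 ≈ 99.35 million.

About 99.35 million are not in the labor force.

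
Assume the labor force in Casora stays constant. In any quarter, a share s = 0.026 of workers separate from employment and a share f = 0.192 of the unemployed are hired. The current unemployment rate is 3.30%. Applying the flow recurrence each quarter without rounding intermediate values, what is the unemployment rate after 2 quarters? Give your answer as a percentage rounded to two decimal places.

Unemployment rate after two quarters ≈ 6.65%.

With a fixed labor force, u_{t+1} = u_t + s·(1−u_t) − f·u_t = u_t·(1−s−f) + s.
Here 1−s−f = 0.782 and s = 0.026.
u_1 = 0.033000 × 0.782 + 0.026 = 0.051806.
u_2 = 0.051806 × 0.782 + 0.026 = 0.066512.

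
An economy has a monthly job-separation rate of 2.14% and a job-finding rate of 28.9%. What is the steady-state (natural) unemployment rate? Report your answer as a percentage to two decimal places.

Steady-state unemployment rate ≈ 6.89%.

At steady state the flows balance: s·E = f·U, so U/(E+U) = s/(s+f).
u* = 2.14 / (2.14 + 28.9) = 2.14 / 31.04 = 6.89%.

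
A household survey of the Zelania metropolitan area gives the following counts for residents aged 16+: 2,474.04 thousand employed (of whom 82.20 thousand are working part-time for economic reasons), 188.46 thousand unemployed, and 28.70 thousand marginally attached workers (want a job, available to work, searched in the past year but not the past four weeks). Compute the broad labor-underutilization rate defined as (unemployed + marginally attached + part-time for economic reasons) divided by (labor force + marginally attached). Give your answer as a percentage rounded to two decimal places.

Broad underutilization rate ≈ 11.12%.

Labor force = 2,474.04 + 188.46 = 2,662.50 thousand.
Numerator = 188.46 + 28.70 + 82.20 = 299.36 thousand.
Denominator = 2,662.50 + 28.70 = 2,691.20 thousand.
Broad rate = 299.36 / 2,691.20 = 11.12%.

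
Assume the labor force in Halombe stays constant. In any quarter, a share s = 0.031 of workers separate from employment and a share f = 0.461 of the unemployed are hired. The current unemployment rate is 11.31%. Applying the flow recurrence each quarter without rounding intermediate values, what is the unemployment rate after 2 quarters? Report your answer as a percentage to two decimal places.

With a fixed labor force, u_{t+1} = u_t + s·(1−u_t) − f·u_t = u_t·(1−s−f) + s.
Here 1−s−f = 0.508 and s = 0.031.
u_1 = 0.113100 × 0.508 + 0.031 = 0.088455.
u_2 = 0.088455 × 0.508 + 0.031 = 0.075935.

Unemployment rate after two quarters ≈ 7.59%.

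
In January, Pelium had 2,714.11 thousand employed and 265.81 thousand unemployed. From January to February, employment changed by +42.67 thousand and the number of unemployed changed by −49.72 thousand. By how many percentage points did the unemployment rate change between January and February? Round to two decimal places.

January: labor force = 2,714.11 + 265.81 = 2,979.92; u = 265.81/2,979.92 = 8.92%.
February: labor force = 2,756.78 + 216.09 = 2,972.87; u = 216.09/2,972.87 = 7.27%.
Change = 7.27% − 8.92% = −1.65 pp.

The unemployment rate changed by −1.65 percentage points.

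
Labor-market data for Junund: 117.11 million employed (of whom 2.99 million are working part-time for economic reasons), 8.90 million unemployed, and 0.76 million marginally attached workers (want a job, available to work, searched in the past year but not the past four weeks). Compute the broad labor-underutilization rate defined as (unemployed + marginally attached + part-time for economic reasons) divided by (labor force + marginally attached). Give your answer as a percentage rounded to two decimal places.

Labor force = 117.11 + 8.90 = 126.01 million.
Numerator = 8.90 + 0.76 + 2.99 = 12.65 million.
Denominator = 126.01 + 0.76 = 126.77 million.
Broad rate = 12.65 / 126.77 = 9.98%.

Broad underutilization rate ≈ 9.98%.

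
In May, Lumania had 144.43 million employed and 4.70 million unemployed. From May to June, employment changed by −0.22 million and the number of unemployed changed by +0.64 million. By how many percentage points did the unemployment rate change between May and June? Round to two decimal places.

May: labor force = 144.43 + 4.70 = 149.13; u = 4.70/149.13 = 3.15%.
June: labor force = 144.21 + 5.34 = 149.55; u = 5.34/149.55 = 3.57%.
Change = 3.57% − 3.15% = +0.42 pp.

The unemployment rate changed by +0.42 percentage points.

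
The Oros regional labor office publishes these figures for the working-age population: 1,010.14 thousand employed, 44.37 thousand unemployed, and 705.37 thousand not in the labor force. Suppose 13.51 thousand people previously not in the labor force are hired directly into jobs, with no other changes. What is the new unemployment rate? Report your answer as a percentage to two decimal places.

Initially, labor force = 1,010.14 + 44.37 = 1,054.51 thousand, so u = 44.37/1,054.51 = 4.21%.
After the change, employed and labor force both rise by 13.51; unemployed unchanged → E = 1,023.65, U = 44.37, labor force = 1,068.02 thousand.
New unemployment rate = 44.37 / 1,068.02 = 4.15%.

New unemployment rate ≈ 4.15%.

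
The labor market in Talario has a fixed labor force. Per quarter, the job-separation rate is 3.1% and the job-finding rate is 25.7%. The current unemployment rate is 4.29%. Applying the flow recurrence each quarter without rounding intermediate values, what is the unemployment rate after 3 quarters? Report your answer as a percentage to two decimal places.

With a fixed labor force, u_{t+1} = u_t + s·(1−u_t) − f·u_t = u_t·(1−s−f) + s.
Here 1−s−f = 0.712 and s = 0.031.
u_1 = 0.042900 × 0.712 + 0.031 = 0.061545.
u_2 = 0.061545 × 0.712 + 0.031 = 0.074820.
u_3 = 0.074820 × 0.712 + 0.031 = 0.084272.

Unemployment rate after three quarters ≈ 8.43%.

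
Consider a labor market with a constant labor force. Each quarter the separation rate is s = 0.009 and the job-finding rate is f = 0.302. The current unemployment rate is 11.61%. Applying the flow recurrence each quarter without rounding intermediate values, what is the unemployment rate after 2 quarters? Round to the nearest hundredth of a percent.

With a fixed labor force, u_{t+1} = u_t + s·(1−u_t) − f·u_t = u_t·(1−s−f) + s.
Here 1−s−f = 0.689 and s = 0.009.
u_1 = 0.116100 × 0.689 + 0.009 = 0.088993.
u_2 = 0.088993 × 0.689 + 0.009 = 0.070316.

Unemployment rate after two quarters ≈ 7.03%.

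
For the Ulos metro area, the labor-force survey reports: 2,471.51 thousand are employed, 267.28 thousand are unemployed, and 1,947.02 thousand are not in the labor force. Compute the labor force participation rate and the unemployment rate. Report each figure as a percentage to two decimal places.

Labor force participation rate ≈ 58.45%; unemployment rate ≈ 9.76%.

Labor force = employed + unemployed = 2,471.51 + 267.28 = 2,738.79 thousand.
Working-age population = 2,738.79 + 1,947.02 = 4,685.81 thousand.
Unemployment rate = 267.28 / 2,738.79 = 9.76%.
Labor force participation rate = 2,738.79 / 4,685.81 = 58.45%.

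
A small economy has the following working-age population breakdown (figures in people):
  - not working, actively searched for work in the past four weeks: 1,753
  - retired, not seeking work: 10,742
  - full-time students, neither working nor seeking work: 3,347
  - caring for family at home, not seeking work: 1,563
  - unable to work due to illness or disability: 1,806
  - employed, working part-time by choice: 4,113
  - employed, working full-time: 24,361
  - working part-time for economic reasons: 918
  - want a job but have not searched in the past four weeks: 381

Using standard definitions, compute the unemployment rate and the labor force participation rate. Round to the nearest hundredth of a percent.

Employed = 4,113 + 24,361 + 918 = 29,392 (anyone who worked, including part-time for economic reasons, counts as employed).
Unemployed = 1,753.
Labor force = 29,392 + 1,753 = 31,145.
Not in labor force = 10,742 + 3,347 + 1,563 + 1,806 + 381 = 17,839 (those not working and not actively searching are outside the labor force — including those who want a job but have given up searching).
Civilian working-age population = 31,145 + 17,839 = 48,984.
Unemployment rate = 1,753 / 31,145 = 5.63%.
Labor force participation rate = 31,145 / 48,984 = 63.58%.

Unemployment rate ≈ 5.63%; labor force participation rate ≈ 63.58%.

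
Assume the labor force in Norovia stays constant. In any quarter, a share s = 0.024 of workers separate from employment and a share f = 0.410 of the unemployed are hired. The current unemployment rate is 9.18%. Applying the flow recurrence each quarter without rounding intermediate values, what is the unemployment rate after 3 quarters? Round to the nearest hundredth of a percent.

Unemployment rate after three quarters ≈ 6.19%.

With a fixed labor force, u_{t+1} = u_t + s·(1−u_t) − f·u_t = u_t·(1−s−f) + s.
Here 1−s−f = 0.566 and s = 0.024.
u_1 = 0.091800 × 0.566 + 0.024 = 0.075959.
u_2 = 0.075959 × 0.566 + 0.024 = 0.066993.
u_3 = 0.066993 × 0.566 + 0.024 = 0.061918.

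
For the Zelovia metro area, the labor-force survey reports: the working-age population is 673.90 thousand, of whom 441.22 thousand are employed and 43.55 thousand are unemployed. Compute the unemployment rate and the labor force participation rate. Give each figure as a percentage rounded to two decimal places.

Unemployment rate ≈ 8.98%; labor force participation rate ≈ 71.94%.

Labor force = employed + unemployed = 441.22 + 43.55 = 484.77 thousand.
Unemployment rate = 43.55 / 484.77 = 8.98%.
Labor force participation rate = 484.77 / 673.90 = 71.94%.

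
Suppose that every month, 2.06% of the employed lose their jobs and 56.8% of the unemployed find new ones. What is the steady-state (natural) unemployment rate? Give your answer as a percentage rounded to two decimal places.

Steady-state unemployment rate ≈ 3.50%.

At steady state the flows balance: s·E = f·U, so U/(E+U) = s/(s+f).
u* = 2.06 / (2.06 + 56.8) = 2.06 / 58.86 = 3.50%.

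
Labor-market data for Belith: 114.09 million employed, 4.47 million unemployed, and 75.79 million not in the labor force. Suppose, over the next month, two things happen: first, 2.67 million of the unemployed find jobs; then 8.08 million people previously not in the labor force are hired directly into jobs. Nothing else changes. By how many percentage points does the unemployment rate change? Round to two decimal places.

Initially, labor force = 114.09 + 4.47 = 118.56 million, so u = 4.47/118.56 = 3.77%.
After the first change, unemployed falls and employed rises by 2.67; labor force unchanged → E = 116.76, U = 1.80, labor force = 118.56 million.
After the second change, employed and labor force both rise by 8.08; unemployed unchanged → E = 124.84, U = 1.80, labor force = 126.64 million.
New unemployment rate = 1.80 / 126.64 = 1.42%.
Change = 1.42% − 3.77% = −2.35 percentage points.

The unemployment rate changes by −2.35 percentage points.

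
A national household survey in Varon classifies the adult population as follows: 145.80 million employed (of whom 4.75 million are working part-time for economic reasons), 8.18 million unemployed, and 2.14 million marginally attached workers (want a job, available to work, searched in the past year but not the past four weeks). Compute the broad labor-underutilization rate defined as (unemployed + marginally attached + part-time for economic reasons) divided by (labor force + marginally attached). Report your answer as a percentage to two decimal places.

Labor force = 145.80 + 8.18 = 153.98 million.
Numerator = 8.18 + 2.14 + 4.75 = 15.07 million.
Denominator = 153.98 + 2.14 = 156.12 million.
Broad rate = 15.07 / 156.12 = 9.65%.

Broad underutilization rate ≈ 9.65%.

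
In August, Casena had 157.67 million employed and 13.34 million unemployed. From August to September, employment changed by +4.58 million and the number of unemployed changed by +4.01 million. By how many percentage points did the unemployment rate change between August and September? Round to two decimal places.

August: labor force = 157.67 + 13.34 = 171.01; u = 13.34/171.01 = 7.80%.
September: labor force = 162.25 + 17.35 = 179.60; u = 17.35/179.60 = 9.66%.
Change = 9.66% − 7.80% = +1.86 pp.

The unemployment rate changed by +1.86 percentage points.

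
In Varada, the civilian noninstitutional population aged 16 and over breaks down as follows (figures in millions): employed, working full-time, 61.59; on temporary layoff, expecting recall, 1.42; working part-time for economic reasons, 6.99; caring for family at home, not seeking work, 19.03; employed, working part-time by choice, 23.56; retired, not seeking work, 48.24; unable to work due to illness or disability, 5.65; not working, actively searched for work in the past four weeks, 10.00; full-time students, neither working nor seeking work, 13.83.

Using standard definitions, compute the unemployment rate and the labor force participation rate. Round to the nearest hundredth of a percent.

Unemployment rate ≈ 11.03%; labor force participation rate ≈ 54.42%.

Employed = 61.59 + 6.99 + 23.56 = 92.14 million (anyone who worked, including part-time for economic reasons, counts as employed).
Unemployed = 1.42 + 10.00 = 11.42 million (jobless and actively searching, or on temporary layoff).
Labor force = 92.14 + 11.42 = 103.56 million.
Not in labor force = 19.03 + 48.24 + 5.65 + 13.83 = 86.75 million (those not working and not actively searching are outside the labor force).
Civilian working-age population = 103.56 + 86.75 = 190.31 million.
Unemployment rate = 11.42 / 103.56 = 11.03%.
Labor force participation rate = 103.56 / 190.31 = 54.42%.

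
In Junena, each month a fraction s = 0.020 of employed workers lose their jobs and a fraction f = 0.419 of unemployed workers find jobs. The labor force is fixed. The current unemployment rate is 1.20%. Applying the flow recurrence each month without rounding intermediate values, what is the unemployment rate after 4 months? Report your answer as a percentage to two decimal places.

With a fixed labor force, u_{t+1} = u_t + s·(1−u_t) − f·u_t = u_t·(1−s−f) + s.
Here 1−s−f = 0.561 and s = 0.020.
u_1 = 0.012000 × 0.561 + 0.020 = 0.026732.
u_2 = 0.026732 × 0.561 + 0.020 = 0.034997.
u_3 = 0.034997 × 0.561 + 0.020 = 0.039633.
u_4 = 0.039633 × 0.561 + 0.020 = 0.042234.

Unemployment rate after four months ≈ 4.22%.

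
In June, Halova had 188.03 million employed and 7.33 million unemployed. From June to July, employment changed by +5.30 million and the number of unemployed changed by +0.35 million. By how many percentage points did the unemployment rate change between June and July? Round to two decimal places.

June: labor force = 188.03 + 7.33 = 195.36; u = 7.33/195.36 = 3.75%.
July: labor force = 193.33 + 7.68 = 201.01; u = 7.68/201.01 = 3.82%.
Change = 3.82% − 3.75% = +0.07 pp.

The unemployment rate changed by +0.07 percentage points.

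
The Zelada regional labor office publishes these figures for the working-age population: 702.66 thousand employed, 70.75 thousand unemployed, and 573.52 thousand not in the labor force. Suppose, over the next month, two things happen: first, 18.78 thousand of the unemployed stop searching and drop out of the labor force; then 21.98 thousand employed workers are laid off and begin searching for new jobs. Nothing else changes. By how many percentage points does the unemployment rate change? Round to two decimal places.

The unemployment rate changes by +0.65 percentage points.

Initially, labor force = 702.66 + 70.75 = 773.41 thousand, so u = 70.75/773.41 = 9.15%.
After the first change, unemployed and labor force both fall by 18.78 → E = 702.66, U = 51.97, labor force = 754.63 thousand.
After the second change, employed falls and unemployed rises by 21.98; labor force unchanged → E = 680.68, U = 73.95, labor force = 754.63 thousand.
New unemployment rate = 73.95 / 754.63 = 9.80%.
Change = 9.80% − 9.15% = +0.65 percentage points.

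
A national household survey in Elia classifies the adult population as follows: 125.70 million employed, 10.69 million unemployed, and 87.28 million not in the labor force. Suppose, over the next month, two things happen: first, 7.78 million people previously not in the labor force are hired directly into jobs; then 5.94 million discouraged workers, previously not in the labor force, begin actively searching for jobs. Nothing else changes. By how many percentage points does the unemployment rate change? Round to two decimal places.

The unemployment rate changes by +3.24 percentage points.

Initially, labor force = 125.70 + 10.69 = 136.39 million, so u = 10.69/136.39 = 7.84%.
After the first change, employed and labor force both rise by 7.78; unemployed unchanged → E = 133.48, U = 10.69, labor force = 144.17 million.
After the second change, unemployed and labor force both rise by 5.94 → E = 133.48, U = 16.63, labor force = 150.11 million.
New unemployment rate = 16.63 / 150.11 = 11.08%.
Change = 11.08% − 7.84% = +3.24 percentage points.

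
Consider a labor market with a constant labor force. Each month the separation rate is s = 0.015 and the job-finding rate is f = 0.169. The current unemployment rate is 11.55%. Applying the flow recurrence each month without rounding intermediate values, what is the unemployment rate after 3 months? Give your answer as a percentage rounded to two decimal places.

With a fixed labor force, u_{t+1} = u_t + s·(1−u_t) − f·u_t = u_t·(1−s−f) + s.
Here 1−s−f = 0.816 and s = 0.015.
u_1 = 0.115500 × 0.816 + 0.015 = 0.109248.
u_2 = 0.109248 × 0.816 + 0.015 = 0.104146.
u_3 = 0.104146 × 0.816 + 0.015 = 0.099983.

Unemployment rate after three months ≈ 10.00%.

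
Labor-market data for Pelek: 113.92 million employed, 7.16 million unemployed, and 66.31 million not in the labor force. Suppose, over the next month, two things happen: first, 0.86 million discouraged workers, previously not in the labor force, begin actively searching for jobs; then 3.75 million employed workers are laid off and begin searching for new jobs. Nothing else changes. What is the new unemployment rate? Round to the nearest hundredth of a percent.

New unemployment rate ≈ 9.65%.

Initially, labor force = 113.92 + 7.16 = 121.08 million, so u = 7.16/121.08 = 5.91%.
After the first change, unemployed and labor force both rise by 0.86 → E = 113.92, U = 8.02, labor force = 121.94 million.
After the second change, employed falls and unemployed rises by 3.75; labor force unchanged → E = 110.17, U = 11.77, labor force = 121.94 million.
New unemployment rate = 11.77 / 121.94 = 9.65%.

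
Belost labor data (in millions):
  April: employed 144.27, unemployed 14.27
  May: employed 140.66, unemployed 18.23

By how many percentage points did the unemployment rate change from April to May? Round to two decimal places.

April: labor force = 144.27 + 14.27 = 158.54; u = 14.27/158.54 = 9.00%.
May: labor force = 140.66 + 18.23 = 158.89; u = 18.23/158.89 = 11.47%.
Change = 11.47% − 9.00% = +2.47 pp.

The unemployment rate changed by +2.47 percentage points.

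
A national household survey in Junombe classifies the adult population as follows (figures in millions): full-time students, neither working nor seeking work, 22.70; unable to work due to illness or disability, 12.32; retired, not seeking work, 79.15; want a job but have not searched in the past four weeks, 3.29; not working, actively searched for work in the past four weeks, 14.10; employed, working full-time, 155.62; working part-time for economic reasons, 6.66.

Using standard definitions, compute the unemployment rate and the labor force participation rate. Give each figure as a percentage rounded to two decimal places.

Unemployment rate ≈ 7.99%; labor force participation rate ≈ 60.03%.

Employed = 155.62 + 6.66 = 162.28 million (anyone who worked, including part-time for economic reasons, counts as employed).
Unemployed = 14.10 million.
Labor force = 162.28 + 14.10 = 176.38 million.
Not in labor force = 22.70 + 12.32 + 79.15 + 3.29 = 117.46 million (those not working and not actively searching are outside the labor force — including those who want a job but have given up searching).
Civilian working-age population = 176.38 + 117.46 = 293.84 million.
Unemployment rate = 14.10 / 176.38 = 7.99%.
Labor force participation rate = 176.38 / 293.84 = 60.03%.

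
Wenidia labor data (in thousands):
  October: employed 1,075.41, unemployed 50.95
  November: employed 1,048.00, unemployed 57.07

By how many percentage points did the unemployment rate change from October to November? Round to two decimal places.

The unemployment rate changed by +0.64 percentage points.

October: labor force = 1,075.41 + 50.95 = 1,126.36; u = 50.95/1,126.36 = 4.52%.
November: labor force = 1,048.00 + 57.07 = 1,105.07; u = 57.07/1,105.07 = 5.16%.
Change = 5.16% − 4.52% = +0.64 pp.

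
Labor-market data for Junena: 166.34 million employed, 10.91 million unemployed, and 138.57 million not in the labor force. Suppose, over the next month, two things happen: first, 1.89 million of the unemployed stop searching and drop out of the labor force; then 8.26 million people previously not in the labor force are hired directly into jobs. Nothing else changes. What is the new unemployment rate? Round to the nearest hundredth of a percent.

New unemployment rate ≈ 4.91%.

Initially, labor force = 166.34 + 10.91 = 177.25 million, so u = 10.91/177.25 = 6.16%.
After the first change, unemployed and labor force both fall by 1.89 → E = 166.34, U = 9.02, labor force = 175.36 million.
After the second change, employed and labor force both rise by 8.26; unemployed unchanged → E = 174.60, U = 9.02, labor force = 183.62 million.
New unemployment rate = 9.02 / 183.62 = 4.91%.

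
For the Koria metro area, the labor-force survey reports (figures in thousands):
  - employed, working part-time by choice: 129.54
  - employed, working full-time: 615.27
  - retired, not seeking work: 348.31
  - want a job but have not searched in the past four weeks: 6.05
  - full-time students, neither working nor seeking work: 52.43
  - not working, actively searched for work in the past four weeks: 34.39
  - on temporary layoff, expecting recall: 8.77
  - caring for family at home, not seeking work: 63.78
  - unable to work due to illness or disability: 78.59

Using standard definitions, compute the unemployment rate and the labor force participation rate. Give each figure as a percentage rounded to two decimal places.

Employed = 129.54 + 615.27 = 744.81 thousand.
Unemployed = 34.39 + 8.77 = 43.16 thousand (jobless and actively searching, or on temporary layoff).
Labor force = 744.81 + 43.16 = 787.97 thousand.
Not in labor force = 348.31 + 6.05 + 52.43 + 63.78 + 78.59 = 549.16 thousand (those not working and not actively searching are outside the labor force — including those who want a job but have given up searching).
Civilian working-age population = 787.97 + 549.16 = 1,337.13 thousand.
Unemployment rate = 43.16 / 787.97 = 5.48%.
Labor force participation rate = 787.97 / 1,337.13 = 58.93%.

Unemployment rate ≈ 5.48%; labor force participation rate ≈ 58.93%.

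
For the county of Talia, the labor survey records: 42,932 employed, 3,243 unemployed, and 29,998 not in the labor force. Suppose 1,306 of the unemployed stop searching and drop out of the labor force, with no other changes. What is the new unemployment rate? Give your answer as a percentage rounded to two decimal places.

New unemployment rate ≈ 4.32%.

Initially, labor force = 42,932 + 3,243 = 46,175, so u = 3,243/46,175 = 7.02%.
After the change, unemployed and labor force both fall by 1,306 → E = 42,932, U = 1,937, labor force = 44,869.
New unemployment rate = 1,937 / 44,869 = 4.32%.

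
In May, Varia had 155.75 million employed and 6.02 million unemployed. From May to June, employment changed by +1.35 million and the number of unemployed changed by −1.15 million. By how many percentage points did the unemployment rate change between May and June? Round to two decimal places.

May: labor force = 155.75 + 6.02 = 161.77; u = 6.02/161.77 = 3.72%.
June: labor force = 157.10 + 4.87 = 161.97; u = 4.87/161.97 = 3.01%.
Change = 3.01% − 3.72% = −0.71 pp.

The unemployment rate changed by −0.71 percentage points.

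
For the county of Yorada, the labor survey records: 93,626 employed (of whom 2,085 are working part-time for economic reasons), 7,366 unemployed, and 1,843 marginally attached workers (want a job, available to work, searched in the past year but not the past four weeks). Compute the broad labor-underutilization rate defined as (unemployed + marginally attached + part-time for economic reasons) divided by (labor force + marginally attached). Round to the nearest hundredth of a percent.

Broad underutilization rate ≈ 10.98%.

Labor force = 93,626 + 7,366 = 100,992.
Numerator = 7,366 + 1,843 + 2,085 = 11,294.
Denominator = 100,992 + 1,843 = 102,835.
Broad rate = 11,294 / 102,835 = 10.98%.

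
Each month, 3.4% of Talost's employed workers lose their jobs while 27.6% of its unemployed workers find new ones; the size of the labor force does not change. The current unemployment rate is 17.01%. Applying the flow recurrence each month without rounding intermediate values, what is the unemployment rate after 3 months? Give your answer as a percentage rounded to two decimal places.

Unemployment rate after three months ≈ 12.95%.

With a fixed labor force, u_{t+1} = u_t + s·(1−u_t) − f·u_t = u_t·(1−s−f) + s.
Here 1−s−f = 0.690 and s = 0.034.
u_1 = 0.170100 × 0.690 + 0.034 = 0.151369.
u_2 = 0.151369 × 0.690 + 0.034 = 0.138445.
u_3 = 0.138445 × 0.690 + 0.034 = 0.129527.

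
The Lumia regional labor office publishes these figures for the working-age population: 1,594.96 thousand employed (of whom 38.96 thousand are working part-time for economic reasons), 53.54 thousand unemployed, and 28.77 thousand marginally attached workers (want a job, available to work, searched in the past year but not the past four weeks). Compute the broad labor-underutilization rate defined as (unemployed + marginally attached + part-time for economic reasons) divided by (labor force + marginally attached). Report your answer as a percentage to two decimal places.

Broad underutilization rate ≈ 7.23%.

Labor force = 1,594.96 + 53.54 = 1,648.50 thousand.
Numerator = 53.54 + 28.77 + 38.96 = 121.27 thousand.
Denominator = 1,648.50 + 28.77 = 1,677.27 thousand.
Broad rate = 121.27 / 1,677.27 = 7.23%.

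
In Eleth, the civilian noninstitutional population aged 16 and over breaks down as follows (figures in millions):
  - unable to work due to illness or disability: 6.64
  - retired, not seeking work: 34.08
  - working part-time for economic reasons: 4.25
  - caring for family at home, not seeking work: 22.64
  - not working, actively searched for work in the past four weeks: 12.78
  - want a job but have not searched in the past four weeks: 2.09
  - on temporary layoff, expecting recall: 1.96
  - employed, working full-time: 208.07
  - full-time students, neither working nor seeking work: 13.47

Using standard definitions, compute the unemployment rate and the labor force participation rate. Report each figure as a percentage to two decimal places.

Employed = 4.25 + 208.07 = 212.32 million (anyone who worked, including part-time for economic reasons, counts as employed).
Unemployed = 12.78 + 1.96 = 14.74 million (jobless and actively searching, or on temporary layoff).
Labor force = 212.32 + 14.74 = 227.06 million.
Not in labor force = 6.64 + 34.08 + 22.64 + 2.09 + 13.47 = 78.92 million (those not working and not actively searching are outside the labor force — including those who want a job but have given up searching).
Civilian working-age population = 227.06 + 78.92 = 305.98 million.
Unemployment rate = 14.74 / 227.06 = 6.49%.
Labor force participation rate = 227.06 / 305.98 = 74.21%.

Unemployment rate ≈ 6.49%; labor force participation rate ≈ 74.21%.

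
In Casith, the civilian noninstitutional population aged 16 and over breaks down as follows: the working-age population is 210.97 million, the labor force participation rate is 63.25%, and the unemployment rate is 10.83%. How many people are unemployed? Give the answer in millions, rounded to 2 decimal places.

Labor force = 0.6325 × 210.97 = 133.44 million.
Unemployed = 0.1083 × 133.44 ≈ 14.45 million.

About 14.45 million are unemployed.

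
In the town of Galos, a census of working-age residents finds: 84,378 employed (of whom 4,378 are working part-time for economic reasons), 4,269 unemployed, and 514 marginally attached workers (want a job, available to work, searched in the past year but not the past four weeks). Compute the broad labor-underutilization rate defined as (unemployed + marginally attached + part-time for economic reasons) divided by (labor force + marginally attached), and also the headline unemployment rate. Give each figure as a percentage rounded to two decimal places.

Broad underutilization rate ≈ 10.27%; headline unemployment rate ≈ 4.82%.

Labor force = 84,378 + 4,269 = 88,647.
Numerator = 4,269 + 514 + 4,378 = 9,161.
Denominator = 88,647 + 514 = 89,161.
Broad rate = 9,161 / 89,161 = 10.27%.
Headline unemployment rate = 4,269 / 88,647 = 4.82%.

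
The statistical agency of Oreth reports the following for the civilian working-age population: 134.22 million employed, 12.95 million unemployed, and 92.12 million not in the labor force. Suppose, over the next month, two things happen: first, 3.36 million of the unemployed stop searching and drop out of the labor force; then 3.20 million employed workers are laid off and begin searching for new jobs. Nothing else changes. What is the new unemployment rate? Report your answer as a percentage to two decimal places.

New unemployment rate ≈ 8.89%.

Initially, labor force = 134.22 + 12.95 = 147.17 million, so u = 12.95/147.17 = 8.80%.
After the first change, unemployed and labor force both fall by 3.36 → E = 134.22, U = 9.59, labor force = 143.81 million.
After the second change, employed falls and unemployed rises by 3.20; labor force unchanged → E = 131.02, U = 12.79, labor force = 143.81 million.
New unemployment rate = 12.79 / 143.81 = 8.89%.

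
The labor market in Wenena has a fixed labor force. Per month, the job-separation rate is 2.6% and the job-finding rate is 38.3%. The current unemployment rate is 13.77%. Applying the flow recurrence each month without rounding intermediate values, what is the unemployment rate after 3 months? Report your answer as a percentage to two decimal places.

Unemployment rate after three months ≈ 7.89%.

With a fixed labor force, u_{t+1} = u_t + s·(1−u_t) − f·u_t = u_t·(1−s−f) + s.
Here 1−s−f = 0.591 and s = 0.026.
u_1 = 0.137700 × 0.591 + 0.026 = 0.107381.
u_2 = 0.107381 × 0.591 + 0.026 = 0.089462.
u_3 = 0.089462 × 0.591 + 0.026 = 0.078872.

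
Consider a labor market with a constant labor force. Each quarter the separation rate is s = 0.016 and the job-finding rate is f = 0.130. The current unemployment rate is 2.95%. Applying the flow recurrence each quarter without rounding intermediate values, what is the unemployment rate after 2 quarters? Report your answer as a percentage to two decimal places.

With a fixed labor force, u_{t+1} = u_t + s·(1−u_t) − f·u_t = u_t·(1−s−f) + s.
Here 1−s−f = 0.854 and s = 0.016.
u_1 = 0.029500 × 0.854 + 0.016 = 0.041193.
u_2 = 0.041193 × 0.854 + 0.016 = 0.051179.

Unemployment rate after two quarters ≈ 5.12%.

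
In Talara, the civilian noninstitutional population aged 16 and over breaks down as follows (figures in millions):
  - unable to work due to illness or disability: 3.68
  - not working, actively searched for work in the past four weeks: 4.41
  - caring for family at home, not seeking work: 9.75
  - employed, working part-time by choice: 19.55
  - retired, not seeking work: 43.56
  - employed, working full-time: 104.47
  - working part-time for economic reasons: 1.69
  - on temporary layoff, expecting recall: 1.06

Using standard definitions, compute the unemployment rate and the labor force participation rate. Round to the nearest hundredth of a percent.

Employed = 19.55 + 104.47 + 1.69 = 125.71 million (anyone who worked, including part-time for economic reasons, counts as employed).
Unemployed = 4.41 + 1.06 = 5.47 million (jobless and actively searching, or on temporary layoff).
Labor force = 125.71 + 5.47 = 131.18 million.
Not in labor force = 3.68 + 9.75 + 43.56 = 56.99 million (those not working and not actively searching are outside the labor force).
Civilian working-age population = 131.18 + 56.99 = 188.17 million.
Unemployment rate = 5.47 / 131.18 = 4.17%.
Labor force participation rate = 131.18 / 188.17 = 69.71%.

Unemployment rate ≈ 4.17%; labor force participation rate ≈ 69.71%.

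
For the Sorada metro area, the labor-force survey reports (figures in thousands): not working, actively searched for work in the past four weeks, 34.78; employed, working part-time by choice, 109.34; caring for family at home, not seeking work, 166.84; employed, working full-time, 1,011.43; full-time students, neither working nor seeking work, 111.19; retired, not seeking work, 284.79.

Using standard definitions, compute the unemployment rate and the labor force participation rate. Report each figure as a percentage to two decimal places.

Employed = 109.34 + 1,011.43 = 1,120.77 thousand.
Unemployed = 34.78 thousand.
Labor force = 1,120.77 + 34.78 = 1,155.55 thousand.
Not in labor force = 166.84 + 111.19 + 284.79 = 562.82 thousand (those not working and not actively searching are outside the labor force).
Civilian working-age population = 1,155.55 + 562.82 = 1,718.37 thousand.
Unemployment rate = 34.78 / 1,155.55 = 3.01%.
Labor force participation rate = 1,155.55 / 1,718.37 = 67.25%.

Unemployment rate ≈ 3.01%; labor force participation rate ≈ 67.25%.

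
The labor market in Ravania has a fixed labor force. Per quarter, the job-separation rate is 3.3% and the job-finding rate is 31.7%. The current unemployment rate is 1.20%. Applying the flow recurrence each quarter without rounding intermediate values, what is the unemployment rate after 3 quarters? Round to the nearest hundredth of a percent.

Unemployment rate after three quarters ≈ 7.17%.

With a fixed labor force, u_{t+1} = u_t + s·(1−u_t) − f·u_t = u_t·(1−s−f) + s.
Here 1−s−f = 0.650 and s = 0.033.
u_1 = 0.012000 × 0.650 + 0.033 = 0.040800.
u_2 = 0.040800 × 0.650 + 0.033 = 0.059520.
u_3 = 0.059520 × 0.650 + 0.033 = 0.071688.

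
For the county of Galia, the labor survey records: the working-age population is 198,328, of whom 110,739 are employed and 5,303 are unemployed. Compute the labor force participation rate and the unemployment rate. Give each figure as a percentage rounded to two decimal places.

Labor force participation rate ≈ 58.51%; unemployment rate ≈ 4.57%.

Labor force = employed + unemployed = 110,739 + 5,303 = 116,042.
Unemployment rate = 5,303 / 116,042 = 4.57%.
Labor force participation rate = 116,042 / 198,328 = 58.51%.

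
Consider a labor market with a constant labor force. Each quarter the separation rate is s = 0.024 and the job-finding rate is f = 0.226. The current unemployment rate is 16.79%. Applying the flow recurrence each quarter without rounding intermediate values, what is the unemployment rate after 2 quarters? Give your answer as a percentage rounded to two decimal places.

Unemployment rate after two quarters ≈ 13.64%.

With a fixed labor force, u_{t+1} = u_t + s·(1−u_t) − f·u_t = u_t·(1−s−f) + s.
Here 1−s−f = 0.750 and s = 0.024.
u_1 = 0.167900 × 0.750 + 0.024 = 0.149925.
u_2 = 0.149925 × 0.750 + 0.024 = 0.136444.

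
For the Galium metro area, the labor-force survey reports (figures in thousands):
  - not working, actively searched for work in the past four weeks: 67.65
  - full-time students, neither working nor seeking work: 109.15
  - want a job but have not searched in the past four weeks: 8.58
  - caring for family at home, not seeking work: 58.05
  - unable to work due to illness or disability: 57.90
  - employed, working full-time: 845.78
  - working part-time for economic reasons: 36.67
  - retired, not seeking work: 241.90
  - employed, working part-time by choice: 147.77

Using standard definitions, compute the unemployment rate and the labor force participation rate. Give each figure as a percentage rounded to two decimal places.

Employed = 845.78 + 36.67 + 147.77 = 1,030.22 thousand (anyone who worked, including part-time for economic reasons, counts as employed).
Unemployed = 67.65 thousand.
Labor force = 1,030.22 + 67.65 = 1,097.87 thousand.
Not in labor force = 109.15 + 8.58 + 58.05 + 57.90 + 241.90 = 475.58 thousand (those not working and not actively searching are outside the labor force — including those who want a job but have given up searching).
Civilian working-age population = 1,097.87 + 475.58 = 1,573.45 thousand.
Unemployment rate = 67.65 / 1,097.87 = 6.16%.
Labor force participation rate = 1,097.87 / 1,573.45 = 69.77%.

Unemployment rate ≈ 6.16%; labor force participation rate ≈ 69.77%.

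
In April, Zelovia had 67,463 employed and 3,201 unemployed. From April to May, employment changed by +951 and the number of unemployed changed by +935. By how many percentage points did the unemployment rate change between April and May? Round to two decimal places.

The unemployment rate changed by +1.17 percentage points.

April: labor force = 67,463 + 3,201 = 70,664; u = 3,201/70,664 = 4.53%.
May: labor force = 68,414 + 4,136 = 72,550; u = 4,136/72,550 = 5.70%.
Change = 5.70% − 4.53% = +1.17 pp.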